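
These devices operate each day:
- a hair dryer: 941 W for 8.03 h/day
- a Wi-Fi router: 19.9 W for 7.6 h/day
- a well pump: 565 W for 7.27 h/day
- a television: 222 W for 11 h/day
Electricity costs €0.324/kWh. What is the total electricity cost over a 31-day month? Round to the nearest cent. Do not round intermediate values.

hair dryer: 941 W × 8.03 h × 31 d = 234,243 Wh = 234.2 kWh
Wi-Fi router: 19.9 W × 7.6 h × 31 d = 4,688 Wh = 4.688 kWh
well pump: 565 W × 7.27 h × 31 d = 127,334 Wh = 127.3 kWh
television: 222 W × 11 h × 31 d = 75,702 Wh = 75.7 kWh
Total energy = 234.2 + 4.688 + 127.3 + 75.7 = 442 kWh
Cost = 442 kWh × €0.324 = €143.20

€143.20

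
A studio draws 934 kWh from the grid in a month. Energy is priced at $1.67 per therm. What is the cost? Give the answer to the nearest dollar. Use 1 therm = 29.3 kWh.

934 kWh × (0.03413 therm/kWh) = 31.88 therm
Cost = 31.88 therm × $1.67/therm = $53.23 ≈ $53

$53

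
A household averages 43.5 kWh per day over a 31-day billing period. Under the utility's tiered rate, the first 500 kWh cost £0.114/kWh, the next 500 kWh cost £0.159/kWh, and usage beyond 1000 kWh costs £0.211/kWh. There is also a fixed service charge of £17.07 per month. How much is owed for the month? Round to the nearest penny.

Usage = 43.5 kWh/day × 31 days = 1348.5 kWh
First 500 kWh × £0.114 = £57.00
Next 500 kWh × £0.159 = £79.50
Remaining 348.5 kWh × £0.211 = £73.53
Energy charge = £210.03; + service £17.07 = £227.10

£227.10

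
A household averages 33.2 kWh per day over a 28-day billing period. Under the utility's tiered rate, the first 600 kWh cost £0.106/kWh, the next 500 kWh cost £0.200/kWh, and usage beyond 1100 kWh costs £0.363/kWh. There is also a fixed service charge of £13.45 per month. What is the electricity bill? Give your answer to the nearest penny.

Usage = 33.2 kWh/day × 28 days = 929.6 kWh
First 600 kWh × £0.106 = £63.60
Next 329.6 kWh × £0.200 = £65.92
Remaining tier: 0 kWh (not reached)
Energy charge = £129.52; + service £13.45 = £142.97

£142.97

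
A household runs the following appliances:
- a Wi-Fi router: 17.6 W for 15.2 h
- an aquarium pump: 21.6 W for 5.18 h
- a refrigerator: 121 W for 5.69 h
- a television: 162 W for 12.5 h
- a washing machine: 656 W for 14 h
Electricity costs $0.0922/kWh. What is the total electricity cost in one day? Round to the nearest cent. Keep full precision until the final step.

Wi-Fi router: 17.6 W × 15.2 h = 268 Wh = 0.2675 kWh
aquarium pump: 21.6 W × 5.18 h = 112 Wh = 0.1119 kWh
refrigerator: 121 W × 5.69 h = 688 Wh = 0.6885 kWh
television: 162 W × 12.5 h = 2,025 Wh = 2.025 kWh
washing machine: 656 W × 14 h = 9,184 Wh = 9.184 kWh
Total energy = 0.2675 + 0.1119 + 0.6885 + 2.025 + 9.184 = 12.28 kWh
Cost = 12.28 kWh × $0.0922 = $1.13

$1.13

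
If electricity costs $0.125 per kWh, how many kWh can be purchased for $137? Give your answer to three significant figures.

$137 / $0.125 per kWh = 1,096 kWh

1100 kWh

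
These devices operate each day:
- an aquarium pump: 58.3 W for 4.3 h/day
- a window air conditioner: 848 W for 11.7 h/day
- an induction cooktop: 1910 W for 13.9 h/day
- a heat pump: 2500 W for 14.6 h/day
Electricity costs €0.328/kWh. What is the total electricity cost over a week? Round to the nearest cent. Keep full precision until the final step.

aquarium pump: 58.3 W × 4.3 h × 7 d = 1,755 Wh = 1.755 kWh
window air conditioner: 848 W × 11.7 h × 7 d = 69,451 Wh = 69.45 kWh
induction cooktop: 1910 W × 13.9 h × 7 d = 185,843 Wh = 185.8 kWh
heat pump: 2500 W × 14.6 h × 7 d = 255,500 Wh = 255.5 kWh
Total energy = 1.755 + 69.45 + 185.8 + 255.5 = 512.5 kWh
Cost = 512.5 kWh × €0.328 = €168.12

€168.12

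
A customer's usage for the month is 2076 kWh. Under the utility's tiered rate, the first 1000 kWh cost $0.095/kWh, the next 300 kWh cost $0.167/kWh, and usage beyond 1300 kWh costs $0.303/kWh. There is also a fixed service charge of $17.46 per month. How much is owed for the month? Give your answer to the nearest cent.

First 1000 kWh × $0.095 = $95.00
Next 300 kWh × $0.167 = $50.10
Remaining 776 kWh × $0.303 = $235.13
Energy charge = $380.23; + service $17.46 = $397.69

$397.69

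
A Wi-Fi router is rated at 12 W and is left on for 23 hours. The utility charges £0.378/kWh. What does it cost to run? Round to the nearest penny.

£0.10

Energy = 12 W × 23 h = 276 Wh = 0.276 kWh
Cost = 0.276 kWh × £0.378/kWh = £0.10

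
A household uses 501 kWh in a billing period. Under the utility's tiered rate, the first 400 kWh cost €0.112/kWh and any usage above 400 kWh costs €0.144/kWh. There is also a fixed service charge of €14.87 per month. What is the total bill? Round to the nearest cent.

€74.21

First 400 kWh × €0.112 = €44.80
Remaining 101 kWh × €0.144 = €14.54
Energy charge = €59.34; + service €14.87 = €74.21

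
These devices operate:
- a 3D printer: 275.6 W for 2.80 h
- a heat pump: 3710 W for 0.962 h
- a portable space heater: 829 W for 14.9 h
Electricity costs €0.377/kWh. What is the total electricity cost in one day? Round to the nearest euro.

€6

3D printer: 275.6 W × 2.80 h = 772 Wh = 0.7717 kWh
heat pump: 3710 W × 0.962 h = 3,569 Wh = 3.569 kWh
portable space heater: 829 W × 14.9 h = 12,352 Wh = 12.35 kWh
Total energy = 0.7717 + 3.569 + 12.35 = 16.69 kWh
Cost = 16.69 kWh × €0.377 = €6.29 ≈ €6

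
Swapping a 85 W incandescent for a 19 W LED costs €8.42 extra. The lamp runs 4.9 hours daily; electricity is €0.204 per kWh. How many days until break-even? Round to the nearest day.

Power saved = 85 − 19 = 66 W
Daily energy saved = 66 W × 4.9 h = 323.4 Wh = 0.3234 kWh
Daily savings = 0.3234 × €0.204 = €0.0660
Payback = €8.42 / €0.0660 per day = 127.6 days

128 days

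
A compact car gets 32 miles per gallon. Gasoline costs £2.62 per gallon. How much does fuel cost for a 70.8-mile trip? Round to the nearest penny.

Fuel = 70.8 mi / 32 mpg = 2.212 gal
Cost = 2.212 gal × £2.62/gal = £5.80

£5.80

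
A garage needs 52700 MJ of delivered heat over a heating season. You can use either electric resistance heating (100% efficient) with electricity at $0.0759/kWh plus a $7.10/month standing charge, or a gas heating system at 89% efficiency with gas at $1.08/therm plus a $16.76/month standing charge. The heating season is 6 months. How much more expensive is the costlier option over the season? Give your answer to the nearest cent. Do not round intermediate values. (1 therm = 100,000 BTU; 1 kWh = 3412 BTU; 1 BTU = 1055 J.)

$447.07

Heat load = 52700 MJ = 52,700,000,000 J / 1055 = 49,952,607 BTU
Gas: input = 49,952,607 / 0.89 = 56,126,524 BTU = 561.3 therm → 561.3 × $1.08 = $606.17; + 6 × $16.76 standing = $706.73
Electric: 49,952,607 BTU / 3412 = 14,640 kWh → × $0.0759 = $1,111.20; + 6 × $7.10 standing = $1,153.80
Difference = |$706.73 − $1,153.80| = $447.07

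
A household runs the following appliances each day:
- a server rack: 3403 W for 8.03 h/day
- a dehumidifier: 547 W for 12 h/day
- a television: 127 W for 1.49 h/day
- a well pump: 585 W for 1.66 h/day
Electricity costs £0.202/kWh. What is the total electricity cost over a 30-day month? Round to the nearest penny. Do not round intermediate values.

£212.41

server rack: 3403 W × 8.03 h × 30 d = 819,783 Wh = 819.8 kWh
dehumidifier: 547 W × 12 h × 30 d = 196,920 Wh = 196.9 kWh
television: 127 W × 1.49 h × 30 d = 5,677 Wh = 5.677 kWh
well pump: 585 W × 1.66 h × 30 d = 29,133 Wh = 29.13 kWh
Total energy = 819.8 + 196.9 + 5.677 + 29.13 = 1,052 kWh
Cost = 1,052 kWh × £0.202 = £212.41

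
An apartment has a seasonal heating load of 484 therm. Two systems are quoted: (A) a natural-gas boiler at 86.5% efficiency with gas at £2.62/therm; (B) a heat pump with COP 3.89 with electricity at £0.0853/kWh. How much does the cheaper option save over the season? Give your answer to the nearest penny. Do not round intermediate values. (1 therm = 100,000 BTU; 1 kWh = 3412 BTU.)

£1154.93

Heat load = 484 therm × 100,000 = 48,400,000 BTU
Gas: input = 48,400,000 / 0.865 = 55,953,757 BTU = 559.5 therm → 559.5 × £2.62 = £1,465.99
Heat pump: 48,400,000 BTU / 3412 = 14,190 kWh heat; / 3.89 = 3,647 kWh in → × £0.0853 = £311.05
Difference = |£1,465.99 − £311.05| = £1,154.93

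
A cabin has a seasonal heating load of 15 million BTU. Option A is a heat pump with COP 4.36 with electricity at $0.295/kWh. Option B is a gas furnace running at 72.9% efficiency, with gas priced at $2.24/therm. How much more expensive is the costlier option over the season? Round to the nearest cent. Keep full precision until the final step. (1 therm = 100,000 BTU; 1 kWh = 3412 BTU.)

$163.45

Heat load = 15 × 10⁶ BTU = 15,000,000 BTU
Gas: input = 15,000,000 / 0.729 = 20,576,132 BTU = 205.8 therm → 205.8 × $2.24 = $460.91
Heat pump: 15,000,000 BTU / 3412 = 4,396 kWh heat; / 4.36 = 1,008 kWh in → × $0.295 = $297.45
Difference = |$460.91 − $297.45| = $163.45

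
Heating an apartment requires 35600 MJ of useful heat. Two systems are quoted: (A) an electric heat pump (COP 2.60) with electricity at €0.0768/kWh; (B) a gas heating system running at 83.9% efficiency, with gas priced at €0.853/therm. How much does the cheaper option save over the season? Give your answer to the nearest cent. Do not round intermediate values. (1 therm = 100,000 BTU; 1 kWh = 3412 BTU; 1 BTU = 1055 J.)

€50.94

Heat load = 35600 MJ = 35,600,000,000 J / 1055 = 33,744,076 BTU
Gas: input = 33,744,076 / 0.839 = 40,219,399 BTU = 402.2 therm → 402.2 × €0.853 = €343.07
Heat pump: 33,744,076 BTU / 3412 = 9,890 kWh heat; / 2.60 = 3,804 kWh in → × €0.0768 = €292.13
Difference = |€343.07 − €292.13| = €50.94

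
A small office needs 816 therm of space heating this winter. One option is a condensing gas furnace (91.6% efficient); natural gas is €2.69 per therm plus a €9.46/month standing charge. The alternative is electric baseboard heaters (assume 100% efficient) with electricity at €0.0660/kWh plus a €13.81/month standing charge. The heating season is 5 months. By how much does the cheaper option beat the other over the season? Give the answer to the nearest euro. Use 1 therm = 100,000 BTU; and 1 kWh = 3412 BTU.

€796

Heat load = 816 therm × 100,000 = 81,600,000 BTU
Gas: input = 81,600,000 / 0.916 = 89,082,969 BTU = 890.8 therm → 890.8 × €2.69 = €2,396.33; + 5 × €9.46 standing = €2,443.63
Electric: 81,600,000 BTU / 3412 = 23,920 kWh → × €0.0660 = €1,578.43; + 5 × €13.81 standing = €1,647.48
Difference = |€2,443.63 − €1,647.48| = €796.15 ≈ €796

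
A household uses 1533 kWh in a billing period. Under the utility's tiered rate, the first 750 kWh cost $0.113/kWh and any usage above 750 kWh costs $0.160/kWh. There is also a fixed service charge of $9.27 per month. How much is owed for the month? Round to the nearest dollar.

$219

First 750 kWh × $0.113 = $84.75
Remaining 783 kWh × $0.160 = $125.28
Energy charge = $210.03; + service $9.27 = $219.30 ≈ $219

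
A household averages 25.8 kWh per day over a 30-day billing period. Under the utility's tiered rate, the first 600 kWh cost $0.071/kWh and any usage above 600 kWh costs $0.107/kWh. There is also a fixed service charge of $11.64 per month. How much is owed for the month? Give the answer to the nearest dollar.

$73

Usage = 25.8 kWh/day × 30 days = 774 kWh
First 600 kWh × $0.071 = $42.60
Remaining 174 kWh × $0.107 = $18.62
Energy charge = $61.22; + service $11.64 = $72.86 ≈ $73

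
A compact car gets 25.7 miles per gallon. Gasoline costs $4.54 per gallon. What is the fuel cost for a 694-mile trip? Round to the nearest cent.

$122.60

Fuel = 694 mi / 25.7 mpg = 27 gal
Cost = 27 gal × $4.54/gal = $122.60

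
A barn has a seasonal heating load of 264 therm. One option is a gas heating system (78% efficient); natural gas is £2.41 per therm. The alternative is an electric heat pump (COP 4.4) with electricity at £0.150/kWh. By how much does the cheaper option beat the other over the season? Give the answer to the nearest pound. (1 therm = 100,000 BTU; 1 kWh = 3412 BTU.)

Heat load = 264 therm × 100,000 = 26,400,000 BTU
Gas: input = 26,400,000 / 0.78 = 33,846,154 BTU = 338.5 therm → 338.5 × £2.41 = £815.69
Heat pump: 26,400,000 BTU / 3412 = 7,737 kWh heat; / 4.4 = 1,758 kWh in → × £0.150 = £263.77
Difference = |£815.69 − £263.77| = £551.92 ≈ £552

£552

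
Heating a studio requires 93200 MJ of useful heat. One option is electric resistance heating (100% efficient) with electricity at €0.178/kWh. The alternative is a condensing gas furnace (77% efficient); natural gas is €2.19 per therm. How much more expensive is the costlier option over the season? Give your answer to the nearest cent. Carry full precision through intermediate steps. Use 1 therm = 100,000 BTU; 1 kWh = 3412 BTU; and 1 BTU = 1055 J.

€2096.10

Heat load = 93200 MJ = 93,200,000,000 J / 1055 = 88,341,232 BTU
Gas: input = 88,341,232 / 0.77 = 114,728,873 BTU = 1,147 therm → 1,147 × €2.19 = €2,512.56
Electric: 88,341,232 BTU / 3412 = 25,890 kWh → × €0.178 = €4,608.66
Difference = |€2,512.56 − €4,608.66| = €2,096.10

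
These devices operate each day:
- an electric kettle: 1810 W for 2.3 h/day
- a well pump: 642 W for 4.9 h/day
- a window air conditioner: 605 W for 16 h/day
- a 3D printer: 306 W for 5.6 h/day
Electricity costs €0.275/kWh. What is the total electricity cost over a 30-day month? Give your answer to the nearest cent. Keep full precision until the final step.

€154.29

electric kettle: 1810 W × 2.3 h × 30 d = 124,890 Wh = 124.9 kWh
well pump: 642 W × 4.9 h × 30 d = 94,374 Wh = 94.37 kWh
window air conditioner: 605 W × 16 h × 30 d = 290,400 Wh = 290.4 kWh
3D printer: 306 W × 5.6 h × 30 d = 51,408 Wh = 51.41 kWh
Total energy = 124.9 + 94.37 + 290.4 + 51.41 = 561.1 kWh
Cost = 561.1 kWh × €0.275 = €154.29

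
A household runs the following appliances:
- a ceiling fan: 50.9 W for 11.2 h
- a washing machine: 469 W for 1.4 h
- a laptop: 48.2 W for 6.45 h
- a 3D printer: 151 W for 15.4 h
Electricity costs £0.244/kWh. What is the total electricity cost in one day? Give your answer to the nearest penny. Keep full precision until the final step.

ceiling fan: 50.9 W × 11.2 h = 570 Wh = 0.5701 kWh
washing machine: 469 W × 1.4 h = 657 Wh = 0.6566 kWh
laptop: 48.2 W × 6.45 h = 311 Wh = 0.3109 kWh
3D printer: 151 W × 15.4 h = 2,325 Wh = 2.325 kWh
Total energy = 0.5701 + 0.6566 + 0.3109 + 2.325 = 3.863 kWh
Cost = 3.863 kWh × £0.244 = £0.94

£0.94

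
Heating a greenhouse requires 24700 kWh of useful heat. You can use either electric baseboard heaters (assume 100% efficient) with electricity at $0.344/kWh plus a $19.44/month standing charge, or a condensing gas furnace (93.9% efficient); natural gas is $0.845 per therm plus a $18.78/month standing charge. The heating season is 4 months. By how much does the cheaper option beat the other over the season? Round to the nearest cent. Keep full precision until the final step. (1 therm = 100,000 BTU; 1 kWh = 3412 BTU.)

$7741.04

Heat load = 24700 kWh × 3412 = 84,276,400 BTU
Gas: input = 84,276,400 / 0.939 = 89,751,225 BTU = 897.5 therm → 897.5 × $0.845 = $758.40; + 4 × $18.78 standing = $833.52
Electric: 84,276,400 BTU / 3412 = 24,700 kWh → × $0.344 = $8,496.80; + 4 × $19.44 standing = $8,574.56
Difference = |$833.52 − $8,574.56| = $7,741.04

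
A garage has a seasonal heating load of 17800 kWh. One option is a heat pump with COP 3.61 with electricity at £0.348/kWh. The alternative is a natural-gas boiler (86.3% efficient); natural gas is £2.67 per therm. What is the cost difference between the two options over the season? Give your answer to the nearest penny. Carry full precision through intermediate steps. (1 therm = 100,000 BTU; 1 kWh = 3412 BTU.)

Heat load = 17800 kWh × 3412 = 60,733,600 BTU
Gas: input = 60,733,600 / 0.863 = 70,374,971 BTU = 703.7 therm → 703.7 × £2.67 = £1,879.01
Heat pump: 60,733,600 BTU / 3412 = 17,800 kWh heat; / 3.61 = 4,931 kWh in → × £0.348 = £1,715.90
Difference = |£1,879.01 − £1,715.90| = £163.11

£163.11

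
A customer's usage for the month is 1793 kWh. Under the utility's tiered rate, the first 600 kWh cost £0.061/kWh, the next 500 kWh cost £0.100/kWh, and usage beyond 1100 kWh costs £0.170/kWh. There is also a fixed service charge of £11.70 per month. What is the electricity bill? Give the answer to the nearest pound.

First 600 kWh × £0.061 = £36.60
Next 500 kWh × £0.100 = £50.00
Remaining 693 kWh × £0.170 = £117.81
Energy charge = £204.41; + service £11.70 = £216.11 ≈ £216

£216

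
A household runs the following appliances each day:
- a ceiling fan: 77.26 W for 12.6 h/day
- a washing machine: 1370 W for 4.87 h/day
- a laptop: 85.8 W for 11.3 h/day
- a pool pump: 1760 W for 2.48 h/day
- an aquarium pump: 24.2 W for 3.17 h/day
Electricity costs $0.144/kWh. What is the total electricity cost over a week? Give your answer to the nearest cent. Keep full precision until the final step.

$13.16

ceiling fan: 77.26 W × 12.6 h × 7 d = 6,814 Wh = 6.814 kWh
washing machine: 1370 W × 4.87 h × 7 d = 46,703 Wh = 46.7 kWh
laptop: 85.8 W × 11.3 h × 7 d = 6,787 Wh = 6.787 kWh
pool pump: 1760 W × 2.48 h × 7 d = 30,554 Wh = 30.55 kWh
aquarium pump: 24.2 W × 3.17 h × 7 d = 537 Wh = 0.537 kWh
Total energy = 6.814 + 46.7 + 6.787 + 30.55 + 0.537 = 91.4 kWh
Cost = 91.4 kWh × $0.144 = $13.16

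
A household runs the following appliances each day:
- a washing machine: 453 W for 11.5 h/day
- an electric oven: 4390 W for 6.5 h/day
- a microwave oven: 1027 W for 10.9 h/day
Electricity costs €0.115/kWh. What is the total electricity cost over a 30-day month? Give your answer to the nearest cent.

€155.04

washing machine: 453 W × 11.5 h × 30 d = 156,285 Wh = 156.3 kWh
electric oven: 4390 W × 6.5 h × 30 d = 856,050 Wh = 856 kWh
microwave oven: 1027 W × 10.9 h × 30 d = 335,829 Wh = 335.8 kWh
Total energy = 156.3 + 856 + 335.8 = 1,348 kWh
Cost = 1,348 kWh × €0.115 = €155.04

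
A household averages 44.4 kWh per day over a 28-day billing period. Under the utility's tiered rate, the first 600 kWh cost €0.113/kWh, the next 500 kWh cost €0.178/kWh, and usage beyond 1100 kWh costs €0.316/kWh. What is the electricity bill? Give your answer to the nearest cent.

Usage = 44.4 kWh/day × 28 days = 1243.2 kWh
First 600 kWh × €0.113 = €67.80
Next 500 kWh × €0.178 = €89.00
Remaining 143.2 kWh × €0.316 = €45.25
Total = €202.05

€202.05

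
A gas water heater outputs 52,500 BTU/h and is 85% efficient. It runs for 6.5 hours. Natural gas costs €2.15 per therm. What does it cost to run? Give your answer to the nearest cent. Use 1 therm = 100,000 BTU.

€8.63

Heat delivered = 52,500 BTU/h × 6.5 h = 341,250 BTU
Gas input = 341,250 / 0.85 = 401,471 BTU
= 401,471 / 100,000 = 4.015 therm
Cost = 4.015 × €2.15/therm = €8.63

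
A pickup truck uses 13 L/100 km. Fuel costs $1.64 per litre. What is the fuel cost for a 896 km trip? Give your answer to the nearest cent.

$191.03

Fuel = 13 L/100 km × 896 km / 100 = 116.5 L
Cost = 116.5 L × $1.64/L = $191.03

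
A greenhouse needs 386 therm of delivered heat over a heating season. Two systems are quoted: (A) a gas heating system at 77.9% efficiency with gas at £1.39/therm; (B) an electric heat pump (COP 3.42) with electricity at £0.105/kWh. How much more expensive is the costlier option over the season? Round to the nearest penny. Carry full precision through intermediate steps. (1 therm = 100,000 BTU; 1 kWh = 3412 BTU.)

Heat load = 386 therm × 100,000 = 38,600,000 BTU
Gas: input = 38,600,000 / 0.779 = 49,550,706 BTU = 495.5 therm → 495.5 × £1.39 = £688.75
Heat pump: 38,600,000 BTU / 3412 = 11,310 kWh heat; / 3.42 = 3,308 kWh in → × £0.105 = £347.33
Difference = |£688.75 − £347.33| = £341.43

£341.43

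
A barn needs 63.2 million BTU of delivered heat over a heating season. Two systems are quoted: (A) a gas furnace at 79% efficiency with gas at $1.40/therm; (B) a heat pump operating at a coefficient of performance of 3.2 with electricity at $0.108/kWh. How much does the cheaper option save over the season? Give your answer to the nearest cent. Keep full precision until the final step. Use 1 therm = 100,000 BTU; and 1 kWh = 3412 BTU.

Heat load = 63.2 × 10⁶ BTU = 63,200,000 BTU
Gas: input = 63,200,000 / 0.79 = 80,000,000 BTU = 800 therm → 800 × $1.40 = $1,120.00
Heat pump: 63,200,000 BTU / 3412 = 18,520 kWh heat; / 3.2 = 5,788 kWh in → × $0.108 = $625.15
Difference = |$1,120.00 − $625.15| = $494.85

$494.85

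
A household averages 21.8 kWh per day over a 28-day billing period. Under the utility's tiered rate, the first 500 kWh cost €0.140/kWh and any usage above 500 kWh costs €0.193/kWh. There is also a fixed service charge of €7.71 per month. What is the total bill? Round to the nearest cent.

€99.02

Usage = 21.8 kWh/day × 28 days = 610.4 kWh
First 500 kWh × €0.140 = €70.00
Remaining 110.4 kWh × €0.193 = €21.31
Energy charge = €91.31; + service €7.71 = €99.02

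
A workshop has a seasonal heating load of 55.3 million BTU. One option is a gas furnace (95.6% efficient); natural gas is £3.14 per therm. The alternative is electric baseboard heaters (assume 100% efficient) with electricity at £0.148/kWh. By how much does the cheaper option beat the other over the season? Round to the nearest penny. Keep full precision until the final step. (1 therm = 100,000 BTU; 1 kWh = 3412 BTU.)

Heat load = 55.3 × 10⁶ BTU = 55,300,000 BTU
Gas: input = 55,300,000 / 0.956 = 57,845,188 BTU = 578.5 therm → 578.5 × £3.14 = £1,816.34
Electric: 55,300,000 BTU / 3412 = 16,210 kWh → × £0.148 = £2,398.71
Difference = |£1,816.34 − £2,398.71| = £582.37

£582.37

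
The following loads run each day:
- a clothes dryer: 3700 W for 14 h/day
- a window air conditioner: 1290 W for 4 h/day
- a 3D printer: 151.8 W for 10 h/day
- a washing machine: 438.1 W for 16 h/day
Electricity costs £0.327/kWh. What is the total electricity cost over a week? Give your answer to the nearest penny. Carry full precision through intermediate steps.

clothes dryer: 3700 W × 14 h × 7 d = 362,600 Wh = 362.6 kWh
window air conditioner: 1290 W × 4 h × 7 d = 36,120 Wh = 36.12 kWh
3D printer: 151.8 W × 10 h × 7 d = 10,626 Wh = 10.63 kWh
washing machine: 438.1 W × 16 h × 7 d = 49,067 Wh = 49.07 kWh
Total energy = 362.6 + 36.12 + 10.63 + 49.07 = 458.4 kWh
Cost = 458.4 kWh × £0.327 = £149.90

£149.90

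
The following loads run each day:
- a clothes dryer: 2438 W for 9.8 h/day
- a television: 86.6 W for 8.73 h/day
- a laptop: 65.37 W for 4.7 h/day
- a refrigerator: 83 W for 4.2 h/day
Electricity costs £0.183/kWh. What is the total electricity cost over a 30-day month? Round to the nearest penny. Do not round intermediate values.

£138.92

clothes dryer: 2438 W × 9.8 h × 30 d = 716,772 Wh = 716.8 kWh
television: 86.6 W × 8.73 h × 30 d = 22,681 Wh = 22.68 kWh
laptop: 65.37 W × 4.7 h × 30 d = 9,217 Wh = 9.217 kWh
refrigerator: 83 W × 4.2 h × 30 d = 10,458 Wh = 10.46 kWh
Total energy = 716.8 + 22.68 + 9.217 + 10.46 = 759.1 kWh
Cost = 759.1 kWh × £0.183 = £138.92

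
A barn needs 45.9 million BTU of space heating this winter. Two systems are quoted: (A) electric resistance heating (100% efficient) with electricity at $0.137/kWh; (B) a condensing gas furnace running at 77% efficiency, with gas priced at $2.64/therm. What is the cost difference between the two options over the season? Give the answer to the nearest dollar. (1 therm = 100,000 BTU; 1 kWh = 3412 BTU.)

$269

Heat load = 45.9 × 10⁶ BTU = 45,900,000 BTU
Gas: input = 45,900,000 / 0.77 = 59,610,390 BTU = 596.1 therm → 596.1 × $2.64 = $1,573.71
Electric: 45,900,000 BTU / 3412 = 13,450 kWh → × $0.137 = $1,843.00
Difference = |$1,573.71 − $1,843.00| = $269.28 ≈ $269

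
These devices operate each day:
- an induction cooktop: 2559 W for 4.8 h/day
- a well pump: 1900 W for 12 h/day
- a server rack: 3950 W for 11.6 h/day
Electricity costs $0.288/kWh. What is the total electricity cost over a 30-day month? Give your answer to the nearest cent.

induction cooktop: 2559 W × 4.8 h × 30 d = 368,496 Wh = 368.5 kWh
well pump: 1900 W × 12 h × 30 d = 684,000 Wh = 684 kWh
server rack: 3950 W × 11.6 h × 30 d = 1,374,600 Wh = 1,375 kWh
Total energy = 368.5 + 684 + 1,375 = 2,427 kWh
Cost = 2,427 kWh × $0.288 = $699.00

$699.00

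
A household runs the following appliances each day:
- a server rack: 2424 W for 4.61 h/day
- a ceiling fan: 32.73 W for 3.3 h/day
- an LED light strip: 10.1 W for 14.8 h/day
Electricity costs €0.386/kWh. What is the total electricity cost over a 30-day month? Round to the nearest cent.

server rack: 2424 W × 4.61 h × 30 d = 335,239 Wh = 335.2 kWh
ceiling fan: 32.73 W × 3.3 h × 30 d = 3,240 Wh = 3.24 kWh
LED light strip: 10.1 W × 14.8 h × 30 d = 4,484 Wh = 4.484 kWh
Total energy = 335.2 + 3.24 + 4.484 = 343 kWh
Cost = 343 kWh × €0.386 = €132.38

€132.38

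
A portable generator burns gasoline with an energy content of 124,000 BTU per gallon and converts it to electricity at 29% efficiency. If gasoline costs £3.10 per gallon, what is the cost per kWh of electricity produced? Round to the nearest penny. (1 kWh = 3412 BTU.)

£0.29

Electrical output per gallon = 124,000 BTU × 0.29 / 3412 BTU/kWh = 10.54 kWh
Cost per kWh = £3.10 / 10.54 kWh = £0.294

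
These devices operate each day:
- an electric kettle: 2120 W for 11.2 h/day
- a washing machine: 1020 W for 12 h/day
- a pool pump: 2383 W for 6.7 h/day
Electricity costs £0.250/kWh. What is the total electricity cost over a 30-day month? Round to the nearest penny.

electric kettle: 2120 W × 11.2 h × 30 d = 712,320 Wh = 712.3 kWh
washing machine: 1020 W × 12 h × 30 d = 367,200 Wh = 367.2 kWh
pool pump: 2383 W × 6.7 h × 30 d = 478,983 Wh = 479 kWh
Total energy = 712.3 + 367.2 + 479 = 1,559 kWh
Cost = 1,559 kWh × £0.250 = £389.63

£389.63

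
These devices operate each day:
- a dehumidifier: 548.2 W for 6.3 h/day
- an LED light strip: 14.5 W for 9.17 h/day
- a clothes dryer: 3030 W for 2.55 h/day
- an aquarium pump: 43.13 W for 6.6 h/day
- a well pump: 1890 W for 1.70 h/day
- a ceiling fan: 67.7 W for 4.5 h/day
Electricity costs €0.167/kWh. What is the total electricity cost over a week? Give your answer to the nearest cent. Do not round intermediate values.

€17.67

dehumidifier: 548.2 W × 6.3 h × 7 d = 24,176 Wh = 24.18 kWh
LED light strip: 14.5 W × 9.17 h × 7 d = 931 Wh = 0.9308 kWh
clothes dryer: 3030 W × 2.55 h × 7 d = 54,085 Wh = 54.09 kWh
aquarium pump: 43.13 W × 6.6 h × 7 d = 1,993 Wh = 1.993 kWh
well pump: 1890 W × 1.70 h × 7 d = 22,491 Wh = 22.49 kWh
ceiling fan: 67.7 W × 4.5 h × 7 d = 2,133 Wh = 2.133 kWh
Total energy = 24.18 + 0.9308 + 54.09 + 1.993 + 22.49 + 2.133 = 105.8 kWh
Cost = 105.8 kWh × €0.167 = €17.67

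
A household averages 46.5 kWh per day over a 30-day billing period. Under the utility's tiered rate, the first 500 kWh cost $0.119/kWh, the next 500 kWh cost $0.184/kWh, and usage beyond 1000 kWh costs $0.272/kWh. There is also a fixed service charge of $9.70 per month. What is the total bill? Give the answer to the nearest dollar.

Usage = 46.5 kWh/day × 30 days = 1395 kWh
First 500 kWh × $0.119 = $59.50
Next 500 kWh × $0.184 = $92.00
Remaining 395 kWh × $0.272 = $107.44
Energy charge = $258.94; + service $9.70 = $268.64 ≈ $269

$269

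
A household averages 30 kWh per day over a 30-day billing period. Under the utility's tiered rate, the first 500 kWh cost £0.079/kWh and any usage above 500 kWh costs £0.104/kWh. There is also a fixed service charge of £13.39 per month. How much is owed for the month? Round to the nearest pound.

£94

Usage = 30 kWh/day × 30 days = 900 kWh
First 500 kWh × £0.079 = £39.50
Remaining 400 kWh × £0.104 = £41.60
Energy charge = £81.10; + service £13.39 = £94.49 ≈ £94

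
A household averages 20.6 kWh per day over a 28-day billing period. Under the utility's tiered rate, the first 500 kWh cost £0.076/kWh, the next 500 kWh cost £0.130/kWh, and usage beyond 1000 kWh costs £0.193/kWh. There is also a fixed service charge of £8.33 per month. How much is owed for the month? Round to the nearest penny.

£56.31

Usage = 20.6 kWh/day × 28 days = 576.8 kWh
First 500 kWh × £0.076 = £38.00
Next 76.8 kWh × £0.130 = £9.98
Remaining tier: 0 kWh (not reached)
Energy charge = £47.98; + service £8.33 = £56.31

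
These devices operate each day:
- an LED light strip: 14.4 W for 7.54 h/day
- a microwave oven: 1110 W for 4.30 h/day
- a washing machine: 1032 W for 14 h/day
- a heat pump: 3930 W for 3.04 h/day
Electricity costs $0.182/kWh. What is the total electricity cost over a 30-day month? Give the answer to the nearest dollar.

$171

LED light strip: 14.4 W × 7.54 h × 30 d = 3,257 Wh = 3.257 kWh
microwave oven: 1110 W × 4.30 h × 30 d = 143,190 Wh = 143.2 kWh
washing machine: 1032 W × 14 h × 30 d = 433,440 Wh = 433.4 kWh
heat pump: 3930 W × 3.04 h × 30 d = 358,416 Wh = 358.4 kWh
Total energy = 3.257 + 143.2 + 433.4 + 358.4 = 938.3 kWh
Cost = 938.3 kWh × $0.182 = $170.77 ≈ $171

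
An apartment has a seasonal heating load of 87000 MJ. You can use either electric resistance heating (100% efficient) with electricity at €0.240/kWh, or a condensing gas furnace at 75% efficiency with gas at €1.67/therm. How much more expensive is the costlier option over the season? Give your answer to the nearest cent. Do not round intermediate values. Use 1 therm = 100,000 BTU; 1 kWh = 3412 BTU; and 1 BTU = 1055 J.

€3964.34

Heat load = 87000 MJ = 87,000,000,000 J / 1055 = 82,464,455 BTU
Gas: input = 82,464,455 / 0.75 = 109,952,607 BTU = 1,100 therm → 1,100 × €1.67 = €1,836.21
Electric: 82,464,455 BTU / 3412 = 24,170 kWh → × €0.240 = €5,800.55
Difference = |€1,836.21 − €5,800.55| = €3,964.34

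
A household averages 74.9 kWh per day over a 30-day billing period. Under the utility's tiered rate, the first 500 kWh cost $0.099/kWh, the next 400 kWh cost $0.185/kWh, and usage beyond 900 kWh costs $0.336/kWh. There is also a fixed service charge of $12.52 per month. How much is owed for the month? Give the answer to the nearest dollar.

Usage = 74.9 kWh/day × 30 days = 2247 kWh
First 500 kWh × $0.099 = $49.50
Next 400 kWh × $0.185 = $74.00
Remaining 1347 kWh × $0.336 = $452.59
Energy charge = $576.09; + service $12.52 = $588.61 ≈ $589

$589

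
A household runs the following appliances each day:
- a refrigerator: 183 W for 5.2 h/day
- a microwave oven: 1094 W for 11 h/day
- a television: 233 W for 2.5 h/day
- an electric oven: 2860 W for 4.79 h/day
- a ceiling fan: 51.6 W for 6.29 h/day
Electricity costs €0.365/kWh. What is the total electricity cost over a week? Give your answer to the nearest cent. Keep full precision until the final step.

refrigerator: 183 W × 5.2 h × 7 d = 6,661 Wh = 6.661 kWh
microwave oven: 1094 W × 11 h × 7 d = 84,238 Wh = 84.24 kWh
television: 233 W × 2.5 h × 7 d = 4,078 Wh = 4.077 kWh
electric oven: 2860 W × 4.79 h × 7 d = 95,896 Wh = 95.9 kWh
ceiling fan: 51.6 W × 6.29 h × 7 d = 2,272 Wh = 2.272 kWh
Total energy = 6.661 + 84.24 + 4.077 + 95.9 + 2.272 = 193.1 kWh
Cost = 193.1 kWh × €0.365 = €70.50

€70.50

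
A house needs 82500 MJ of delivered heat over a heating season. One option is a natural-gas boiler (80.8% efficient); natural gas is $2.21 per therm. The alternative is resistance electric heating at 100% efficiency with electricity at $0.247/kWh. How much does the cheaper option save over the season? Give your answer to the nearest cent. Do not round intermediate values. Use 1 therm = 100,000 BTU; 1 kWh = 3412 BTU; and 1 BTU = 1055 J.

$3522.09

Heat load = 82500 MJ = 82,500,000,000 J / 1055 = 78,199,052 BTU
Gas: input = 78,199,052 / 0.808 = 96,781,005 BTU = 967.8 therm → 967.8 × $2.21 = $2,138.86
Electric: 78,199,052 BTU / 3412 = 22,920 kWh → × $0.247 = $5,660.95
Difference = |$2,138.86 − $5,660.95| = $3,522.09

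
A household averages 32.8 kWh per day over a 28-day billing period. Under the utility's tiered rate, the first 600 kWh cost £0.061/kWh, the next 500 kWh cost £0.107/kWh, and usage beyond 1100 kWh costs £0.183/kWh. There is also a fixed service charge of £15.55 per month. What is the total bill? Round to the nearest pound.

Usage = 32.8 kWh/day × 28 days = 918.4 kWh
First 600 kWh × £0.061 = £36.60
Next 318.4 kWh × £0.107 = £34.07
Remaining tier: 0 kWh (not reached)
Energy charge = £70.67; + service £15.55 = £86.22 ≈ £86

£86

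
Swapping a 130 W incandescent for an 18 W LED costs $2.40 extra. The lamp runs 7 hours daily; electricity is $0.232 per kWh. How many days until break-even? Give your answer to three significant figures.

13.2 days

Power saved = 130 − 18 = 112 W
Daily energy saved = 112 W × 7 h = 784 Wh = 0.784 kWh
Daily savings = 0.784 × $0.232 = $0.1819
Payback = $2.40 / $0.1819 per day = 13.19 days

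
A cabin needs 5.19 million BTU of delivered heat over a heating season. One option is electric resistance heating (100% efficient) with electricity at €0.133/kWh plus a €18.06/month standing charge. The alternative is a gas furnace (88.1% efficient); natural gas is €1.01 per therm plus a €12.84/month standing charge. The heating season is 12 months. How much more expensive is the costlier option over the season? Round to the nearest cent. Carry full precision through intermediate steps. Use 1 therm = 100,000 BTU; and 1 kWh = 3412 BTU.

€205.45

Heat load = 5.19 × 10⁶ BTU = 5,190,000 BTU
Gas: input = 5,190,000 / 0.881 = 5,891,033 BTU = 58.91 therm → 58.91 × €1.01 = €59.50; + 12 × €12.84 standing = €213.58
Electric: 5,190,000 BTU / 3412 = 1,521 kWh → × €0.133 = €202.31; + 12 × €18.06 standing = €419.03
Difference = |€213.58 − €419.03| = €205.45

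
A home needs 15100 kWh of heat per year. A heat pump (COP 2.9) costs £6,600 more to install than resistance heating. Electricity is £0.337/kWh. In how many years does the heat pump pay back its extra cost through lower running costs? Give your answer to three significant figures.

1.98 years

Resistance: 15100 kWh × £0.337 = £5,088.70/yr
Heat pump: 15100 / 2.9 = 5207 kWh in → × £0.337 = £1,754.72/yr
Annual savings = £3,333.98
Payback = £6,600 / £3,333.98 = 1.98 years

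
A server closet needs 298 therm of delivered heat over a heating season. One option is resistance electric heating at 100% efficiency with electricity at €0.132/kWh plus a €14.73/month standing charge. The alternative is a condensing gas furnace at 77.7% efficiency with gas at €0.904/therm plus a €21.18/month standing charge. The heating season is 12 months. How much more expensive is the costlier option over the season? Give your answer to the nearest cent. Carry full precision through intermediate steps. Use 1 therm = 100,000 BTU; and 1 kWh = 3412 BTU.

€728.76

Heat load = 298 therm × 100,000 = 29,800,000 BTU
Gas: input = 29,800,000 / 0.777 = 38,352,638 BTU = 383.5 therm → 383.5 × €0.904 = €346.71; + 12 × €21.18 standing = €600.87
Electric: 29,800,000 BTU / 3412 = 8,734 kWh → × €0.132 = €1,152.87; + 12 × €14.73 standing = €1,329.63
Difference = |€600.87 − €1,329.63| = €728.76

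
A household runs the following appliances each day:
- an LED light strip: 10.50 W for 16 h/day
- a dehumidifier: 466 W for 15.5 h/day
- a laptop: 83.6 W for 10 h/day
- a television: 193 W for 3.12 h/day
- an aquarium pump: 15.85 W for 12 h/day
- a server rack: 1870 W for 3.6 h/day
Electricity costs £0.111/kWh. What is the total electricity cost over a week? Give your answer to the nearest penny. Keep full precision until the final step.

LED light strip: 10.50 W × 16 h × 7 d = 1,176 Wh = 1.176 kWh
dehumidifier: 466 W × 15.5 h × 7 d = 50,561 Wh = 50.56 kWh
laptop: 83.6 W × 10 h × 7 d = 5,852 Wh = 5.852 kWh
television: 193 W × 3.12 h × 7 d = 4,215 Wh = 4.215 kWh
aquarium pump: 15.85 W × 12 h × 7 d = 1,331 Wh = 1.331 kWh
server rack: 1870 W × 3.6 h × 7 d = 47,124 Wh = 47.12 kWh
Total energy = 1.176 + 50.56 + 5.852 + 4.215 + 1.331 + 47.12 = 110.3 kWh
Cost = 110.3 kWh × £0.111 = £12.24

£12.24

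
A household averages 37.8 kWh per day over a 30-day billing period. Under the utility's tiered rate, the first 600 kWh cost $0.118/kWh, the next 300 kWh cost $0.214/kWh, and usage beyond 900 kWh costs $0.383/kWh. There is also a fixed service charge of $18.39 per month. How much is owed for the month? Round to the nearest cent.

Usage = 37.8 kWh/day × 30 days = 1134 kWh
First 600 kWh × $0.118 = $70.80
Next 300 kWh × $0.214 = $64.20
Remaining 234 kWh × $0.383 = $89.62
Energy charge = $224.62; + service $18.39 = $243.01

$243.01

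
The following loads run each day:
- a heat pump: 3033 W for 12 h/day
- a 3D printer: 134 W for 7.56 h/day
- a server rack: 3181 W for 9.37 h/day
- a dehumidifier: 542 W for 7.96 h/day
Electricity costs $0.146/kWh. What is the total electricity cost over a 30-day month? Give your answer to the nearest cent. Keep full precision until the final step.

heat pump: 3033 W × 12 h × 30 d = 1,091,880 Wh = 1,092 kWh
3D printer: 134 W × 7.56 h × 30 d = 30,391 Wh = 30.39 kWh
server rack: 3181 W × 9.37 h × 30 d = 894,179 Wh = 894.2 kWh
dehumidifier: 542 W × 7.96 h × 30 d = 129,430 Wh = 129.4 kWh
Total energy = 1,092 + 30.39 + 894.2 + 129.4 = 2,146 kWh
Cost = 2,146 kWh × $0.146 = $313.30

$313.30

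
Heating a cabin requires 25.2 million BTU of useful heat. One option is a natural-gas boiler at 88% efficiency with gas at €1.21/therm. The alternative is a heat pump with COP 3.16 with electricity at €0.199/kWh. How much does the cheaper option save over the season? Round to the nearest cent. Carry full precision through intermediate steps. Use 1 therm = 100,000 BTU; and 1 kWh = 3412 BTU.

€118.61

Heat load = 25.2 × 10⁶ BTU = 25,200,000 BTU
Gas: input = 25,200,000 / 0.88 = 28,636,364 BTU = 286.4 therm → 286.4 × €1.21 = €346.50
Heat pump: 25,200,000 BTU / 3412 = 7,386 kWh heat; / 3.16 = 2,337 kWh in → × €0.199 = €465.11
Difference = |€346.50 − €465.11| = €118.61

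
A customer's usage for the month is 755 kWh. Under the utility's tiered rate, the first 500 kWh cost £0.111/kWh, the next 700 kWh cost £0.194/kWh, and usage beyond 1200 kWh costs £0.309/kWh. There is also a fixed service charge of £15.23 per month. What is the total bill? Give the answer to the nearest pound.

First 500 kWh × £0.111 = £55.50
Next 255 kWh × £0.194 = £49.47
Remaining tier: 0 kWh (not reached)
Energy charge = £104.97; + service £15.23 = £120.20 ≈ £120

£120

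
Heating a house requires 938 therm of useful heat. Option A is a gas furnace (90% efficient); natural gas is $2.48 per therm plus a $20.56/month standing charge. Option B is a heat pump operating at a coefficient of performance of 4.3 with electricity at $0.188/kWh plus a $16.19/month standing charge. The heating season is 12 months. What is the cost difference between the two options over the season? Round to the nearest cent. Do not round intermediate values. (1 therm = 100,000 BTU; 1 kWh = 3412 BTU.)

$1435.21

Heat load = 938 therm × 100,000 = 93,800,000 BTU
Gas: input = 93,800,000 / 0.90 = 104,222,222 BTU = 1,042 therm → 1,042 × $2.48 = $2,584.71; + 12 × $20.56 standing = $2,831.43
Heat pump: 93,800,000 BTU / 3412 = 27,490 kWh heat; / 4.3 = 6,393 kWh in → × $0.188 = $1,201.94; + 12 × $16.19 standing = $1,396.22
Difference = |$2,831.43 − $1,396.22| = $1,435.21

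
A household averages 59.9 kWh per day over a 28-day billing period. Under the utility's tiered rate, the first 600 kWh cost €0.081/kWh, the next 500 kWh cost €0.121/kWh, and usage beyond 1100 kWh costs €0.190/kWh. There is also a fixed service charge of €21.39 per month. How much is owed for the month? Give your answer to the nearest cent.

Usage = 59.9 kWh/day × 28 days = 1677.2 kWh
First 600 kWh × €0.081 = €48.60
Next 500 kWh × €0.121 = €60.50
Remaining 577.2 kWh × €0.190 = €109.67
Energy charge = €218.77; + service €21.39 = €240.16

€240.16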